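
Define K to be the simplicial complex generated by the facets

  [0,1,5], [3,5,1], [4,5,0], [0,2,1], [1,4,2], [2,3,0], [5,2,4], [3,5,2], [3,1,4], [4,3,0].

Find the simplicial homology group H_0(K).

Order the vertices as 0 < 1 < 2 < 3 < 4 < 5. Listing each simplex with vertices in this order, K has dimension 2 with simplices:

  0-simplices (6): [0], [1], [2], [3], [4], [5]
  1-simplices (15): [0,1], [0,2], [0,3], [0,4], [0,5], [1,2], [1,3], [1,4], [1,5], [2,3], [2,4], [2,5], [3,4], [3,5], [4,5]
  2-simplices (10): [0,1,2], [0,1,5], [0,2,3], [0,3,4], [0,4,5], [1,2,4], [1,3,4], [1,3,5], [2,3,5], [2,4,5]

so the chain groups are C_0 ≅ Z^6, C_1 ≅ Z^15, C_2 ≅ Z^10.

∂_1: C_1 → C_0 sends each edge [p,q] (with p < q) to q − p. For instance
  ∂[2,4] = [4] − [2].
As a 6×15 matrix over Z this has rank 5, with invariant factors (1,1,1,1,1).

Boundary ∂_2: C_2 → C_1 maps a triangle to the signed sum of its edges. For instance
  ∂[2,4,5] = [4,5] − [2,5] + [2,4],
  ∂[0,1,5] = [1,5] − [0,5] + [0,1].
The 15×10 boundary matrix has rank 10 and Smith normal form diag(1,1,1,1,1,1,1,1,1,2).

Now H_k = ker ∂_k / im ∂_{k+1}, so:

  H_0: rank C_0 − rank ∂_1 = 6 − 5 = 1, and the invariant factors of ∂_1 are all 1, so H_0 ≅ Z.

H_0 ≅ Z.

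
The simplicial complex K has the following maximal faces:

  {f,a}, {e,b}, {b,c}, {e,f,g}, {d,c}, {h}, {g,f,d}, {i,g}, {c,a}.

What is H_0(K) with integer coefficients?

H_0 = Z^2.

We work with the vertex ordering a < b < c < d < e < f < g < h < i. The simplices of K, each written with vertices in increasing order, are:

  0-simplices (9): a, b, c, d, e, f, g, h, i
  1-simplices (11): ac, af, bc, be, cd, df, dg, ef, eg, fg, gi
  2-simplices (2): dfg, efg

Hence C_0 ≅ Z^9, C_1 ≅ Z^11, C_2 ≅ Z^2.

The boundary map ∂_1: C_1 → C_0 sends each edge [p,q] (with p < q) to q − p. For instance
  ∂cd = d − c.
The 9×11 boundary matrix has rank 7 and Smith normal form diag(1,1,1,1,1,1,1).

∂_2: C_2 → C_1 sends each 2-simplex [p,q,r] to [q,r] − [p,r] + [p,q]. For instance
  ∂dfg = fg − dg + df,
  ∂efg = fg − eg + ef.
The resulting 11×2 matrix has rank 2, and its Smith normal form has invariant factors (1,1).

Now H_k = ker ∂_k / im ∂_{k+1}, so:

  H_0: rank C_0 − rank ∂_1 = 9 − 7 = 2, and the invariant factors of ∂_1 are all 1, so H_0 ≅ Z^2.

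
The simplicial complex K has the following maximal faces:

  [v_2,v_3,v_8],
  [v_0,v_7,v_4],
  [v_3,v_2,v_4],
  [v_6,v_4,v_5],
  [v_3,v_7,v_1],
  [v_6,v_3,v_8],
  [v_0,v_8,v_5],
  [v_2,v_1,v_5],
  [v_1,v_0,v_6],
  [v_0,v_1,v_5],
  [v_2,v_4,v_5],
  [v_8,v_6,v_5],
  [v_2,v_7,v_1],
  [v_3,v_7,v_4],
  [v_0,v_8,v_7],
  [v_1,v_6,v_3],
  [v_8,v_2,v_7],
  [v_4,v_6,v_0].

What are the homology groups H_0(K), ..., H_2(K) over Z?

We work with the vertex ordering v_0 < v_1 < v_2 < v_3 < v_4 < v_5 < v_6 < v_7 < v_8. The simplices of K, each written with vertices in increasing order, are:

  0-simplices (9): [v_0], [v_1], [v_2], [v_3], [v_4], [v_5], [v_6], [v_7], [v_8]
  1-simplices (27): (27 of them)
  2-simplices (18): (18 of them)

giving chain groups C_0 ≅ Z^9, C_1 ≅ Z^27, C_2 ≅ Z^18.

Boundary ∂_1: C_1 → C_0 sends each edge [p,q] (with p < q) to q − p.
As a 9×27 matrix over Z this has rank 8, with invariant factors (1,1,1,1,1,1,1,1).

Boundary ∂_2: C_2 → C_1 sends each 2-simplex [p,q,r] to [q,r] − [p,r] + [p,q]. For instance
  ∂[v_0,v_7,v_8] = [v_7,v_8] − [v_0,v_8] + [v_0,v_7],
  ∂[v_2,v_4,v_5] = [v_4,v_5] − [v_2,v_5] + [v_2,v_4].
The resulting 27×18 matrix has rank 18, and its Smith normal form has invariant factors (1,1,1,1,1,1,1,1,1,1,1,1,1,1,1,1,1,2).

Now H_k = ker ∂_k / im ∂_{k+1}, so:

  H_0: rank C_0 − rank ∂_1 = 9 − 8 = 1, and the invariant factors of ∂_1 are all 1, so H_0 = Z.
  H_1: rank ker ∂_1 − rank ∂_2 = (27 − 8) − 18 = 1, and ∂_2 has invariant factor 2 > 1, so H_1 = Z ⊕ Z/2Z.
  H_2: rank ker ∂_2 − rank ∂_3 = (18 − 18) − 0 = 0, and there is no ∂_3, so H_2 = 0.

H_0 = Z,  H_1 = Z ⊕ Z/2Z,  H_2 = 0.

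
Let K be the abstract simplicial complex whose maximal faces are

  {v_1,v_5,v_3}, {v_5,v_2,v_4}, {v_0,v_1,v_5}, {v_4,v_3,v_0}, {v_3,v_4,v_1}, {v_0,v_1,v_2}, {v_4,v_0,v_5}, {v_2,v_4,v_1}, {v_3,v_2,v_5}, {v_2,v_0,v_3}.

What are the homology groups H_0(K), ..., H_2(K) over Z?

H_0 ≅ Z,  H_1 ≅ Z/2,  H_2 = 0.

We work with the vertex ordering v_0 < v_1 < v_2 < v_3 < v_4 < v_5. The simplices of K, each written with vertices in increasing order, are:

  0-simplices (6): [v_0], [v_1], [v_2], [v_3], [v_4], [v_5]
  1-simplices (15): (15 of them)
  2-simplices (10): [v_0,v_1,v_2], [v_0,v_1,v_5], [v_0,v_2,v_3], [v_0,v_3,v_4], [v_0,v_4,v_5], [v_1,v_2,v_4], [v_1,v_3,v_4], [v_1,v_3,v_5], [v_2,v_3,v_5], [v_2,v_4,v_5]

giving chain groups C_0 ≅ Z^6, C_1 ≅ Z^15, C_2 ≅ Z^10.

The boundary map ∂_1: C_1 → C_0 is given by ∂[p,q] = [q] − [p]. For instance
  ∂[v_0,v_4] = [v_4] − [v_0].
As a 6×15 matrix over Z this has rank 5, with invariant factors (1,1,1,1,1).

The boundary map ∂_2: C_2 → C_1 maps a triangle to the signed sum of its edges. For instance
  ∂[v_1,v_2,v_4] = [v_2,v_4] − [v_1,v_4] + [v_1,v_2],
  ∂[v_2,v_3,v_5] = [v_3,v_5] − [v_2,v_5] + [v_2,v_3].
This gives a 15×10 integer matrix of rank 10; reducing to Smith normal form yields diagonal entries (1,1,1,1,1,1,1,1,1,2).

From H_k ≅ ker(∂_k) / im(∂_{k+1}) we obtain:

  H_0: rank C_0 − rank ∂_1 = 6 − 5 = 1, and the invariant factors of ∂_1 are all 1, so H_0 ≅ Z.
  H_1: rank ker ∂_1 − rank ∂_2 = (15 − 5) − 10 = 0, and ∂_2 has invariant factor 2 > 1, so H_1 ≅ Z/2.
  H_2: rank ker ∂_2 − rank ∂_3 = (10 − 10) − 0 = 0, and there is no ∂_3, so H_2 ≅ 0.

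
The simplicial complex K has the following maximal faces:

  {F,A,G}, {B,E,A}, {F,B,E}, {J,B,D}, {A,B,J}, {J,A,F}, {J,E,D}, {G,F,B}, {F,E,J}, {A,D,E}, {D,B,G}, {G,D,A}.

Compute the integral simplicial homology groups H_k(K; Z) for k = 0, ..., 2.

H_0 = Z,  H_1 = Z/2,  H_2 = 0.

We work with the vertex ordering A < B < D < E < F < G < J. The simplices of K, each written with vertices in increasing order, are:

  0-simplices (7): A, B, D, E, F, G, J
  1-simplices (18): AB, AD, AE, AF, AG, AJ, BD, BE, BF, BG, BJ, DE, DG, DJ, EF, EJ, FG, FJ
  2-simplices (12): ABE, ABJ, ADE, ADG, AFG, AFJ, BDG, BDJ, BEF, BFG, DEJ, EFJ

Hence C_0 ≅ Z^7, C_1 ≅ Z^18, C_2 ≅ Z^12.

∂_1: C_1 → C_0 maps an edge to its endpoints' difference, ∂[p,q] = q − p. For instance
  ∂DJ = J − D.
The 7×18 boundary matrix has rank 6 and Smith normal form diag(1,1,1,1,1,1).

The boundary map ∂_2: C_2 → C_1 acts by ∂[p,q,r] = [q,r] − [p,r] + [p,q]. For instance
  ∂BDG = DG − BG + BD,
  ∂BFG = FG − BG + BF.
As a 18×12 matrix over Z this has rank 12, with invariant factors (1,1,1,1,1,1,1,1,1,1,1,2).

Reading off H_k = ker ∂_k / im ∂_{k+1}:

  H_0: rank C_0 − rank ∂_1 = 7 − 6 = 1, and the invariant factors of ∂_1 are all 1, so H_0 = Z.
  H_1: rank ker ∂_1 − rank ∂_2 = (18 − 6) − 12 = 0, and ∂_2 has invariant factor 2 > 1, so H_1 = Z/2.
  H_2: rank ker ∂_2 − rank ∂_3 = (12 − 12) − 0 = 0, and there is no ∂_3, so H_2 = 0.

As a check, the Euler characteristic is 7 − 18 + 12 = 1, which agrees with 1 − 0 + 0 = 1.
(K is a triangulation of the real projective plane RP^2.)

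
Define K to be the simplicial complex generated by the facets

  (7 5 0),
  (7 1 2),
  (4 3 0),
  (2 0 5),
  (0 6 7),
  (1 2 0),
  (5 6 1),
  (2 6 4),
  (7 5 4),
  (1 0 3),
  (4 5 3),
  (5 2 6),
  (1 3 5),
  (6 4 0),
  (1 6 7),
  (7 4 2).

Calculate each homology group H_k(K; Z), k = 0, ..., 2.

Order the vertices as 0 < 1 < 2 < 3 < 4 < 5 < 6 < 7. Listing each simplex with vertices in this order, K has dimension 2 with simplices:

  0-simplices (8): [0], [1], [2], [3], [4], [5], [6], [7]
  1-simplices (24): (24 of them)
  2-simplices (16): [0,1,2], [0,1,3], [0,2,5], [0,3,4], [0,4,6], [0,5,7], [0,6,7], [1,2,7], [1,3,5], [1,5,6], [1,6,7], [2,4,6], [2,4,7], [2,5,6], [3,4,5], [4,5,7]

so the chain groups are C_0 ≅ Z^8, C_1 ≅ Z^24, C_2 ≅ Z^16.

Boundary ∂_1: C_1 → C_0 maps an edge to its endpoints' difference, ∂[p,q] = q − p.
As a 8×24 matrix over Z this has rank 7, with invariant factors (1,1,1,1,1,1,1).

∂_2: C_2 → C_1 maps a triangle to the signed sum of its edges. For instance
  ∂[0,1,2] = [1,2] − [0,2] + [0,1],
  ∂[1,6,7] = [6,7] − [1,7] + [1,6].
As a 24×16 matrix over Z this has rank 15, with invariant factors (1,1,1,1,1,1,1,1,1,1,1,1,1,1,1).

From H_k ≅ ker(∂_k) / im(∂_{k+1}) we obtain:

  H_0: rank C_0 − rank ∂_1 = 8 − 7 = 1, and the invariant factors of ∂_1 are all 1, so H_0 = Z.
  H_1: rank ker ∂_1 − rank ∂_2 = (24 − 7) − 15 = 2, and the invariant factors of ∂_2 are all 1, so H_1 = Z^2.
  H_2: rank ker ∂_2 − rank ∂_3 = (16 − 15) − 0 = 1, and there is no ∂_3, so H_2 = Z.

As a check, the Euler characteristic is 8 − 24 + 16 = 0, which agrees with 1 − 2 + 1 = 0.

H_0 ≅ Z,  H_1 ≅ Z^2,  H_2 ≅ Z.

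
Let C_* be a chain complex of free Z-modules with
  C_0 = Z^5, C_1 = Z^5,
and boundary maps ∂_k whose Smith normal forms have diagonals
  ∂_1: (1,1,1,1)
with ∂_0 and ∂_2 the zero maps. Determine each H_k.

H_0: b_0 = 5 − 0 − 4 = 1; torsion from ∂_1 factors > 1: none. So H_0 = Z.
H_1: b_1 = 5 − 4 − 0 = 1; torsion from ∂_2 factors > 1: none. So H_1 = Z.

H_0 = Z,  H_1 = Z.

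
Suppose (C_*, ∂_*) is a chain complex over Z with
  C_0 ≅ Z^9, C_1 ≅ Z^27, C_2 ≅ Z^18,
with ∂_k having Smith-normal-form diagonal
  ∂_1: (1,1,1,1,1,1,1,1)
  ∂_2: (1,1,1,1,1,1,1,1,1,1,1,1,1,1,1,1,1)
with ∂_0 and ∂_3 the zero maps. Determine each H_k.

H_0: b_0 = 9 − 0 − 8 = 1; torsion from ∂_1 factors > 1: none. So H_0 ≅ Z.
H_1: b_1 = 27 − 8 − 17 = 2; torsion from ∂_2 factors > 1: none. So H_1 ≅ Z^2.
H_2: b_2 = 18 − 17 − 0 = 1; torsion from ∂_3 factors > 1: none. So H_2 ≅ Z.

H_0 ≅ Z,  H_1 ≅ Z^2,  H_2 ≅ Z.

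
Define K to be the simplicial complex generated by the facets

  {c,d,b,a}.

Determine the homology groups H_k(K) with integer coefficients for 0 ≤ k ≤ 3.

H_0 ≅ Z,  H_1 = 0,  H_2 = 0,  H_3 = 0.

Fix the vertex order a < b < c < d and write every simplex with vertices in increasing order. Then dim K = 3 and the simplices of K are:

  0-simplices (4): a, b, c, d
  1-simplices (6): ab, ac, ad, bc, bd, cd
  2-simplices (4): abc, abd, acd, bcd
  3-simplices (1): abcd

giving chain groups C_0 ≅ Z^4, C_1 ≅ Z^6, C_2 ≅ Z^4, C_3 ≅ Z^1.

Boundary ∂_1: C_1 → C_0 is given by ∂[p,q] = [q] − [p].
The 4×6 boundary matrix has rank 3 and Smith normal form diag(1,1,1).

∂_2: C_2 → C_1 maps a triangle to the signed sum of its edges. For instance
  ∂abd = bd − ad + ab,
  ∂bcd = cd − bd + bc.
The 6×4 boundary matrix has rank 3 and Smith normal form diag(1,1,1).

The boundary map ∂_3: C_3 → C_2 sends each 3-simplex σ to the alternating sum Σ_i (−1)^i (σ with its i-th vertex removed). For instance
  ∂abcd = bcd − acd + abd − abc.
The resulting 4×1 matrix has rank 1, and its Smith normal form has invariant factors (1).

From H_k ≅ ker(∂_k) / im(∂_{k+1}) we obtain:

  H_0: rank C_0 − rank ∂_1 = 4 − 3 = 1, and the invariant factors of ∂_1 are all 1, so H_0 = Z.
  H_1: rank ker ∂_1 − rank ∂_2 = (6 − 3) − 3 = 0, and the invariant factors of ∂_2 are all 1, so H_1 = 0.
  H_2: rank ker ∂_2 − rank ∂_3 = (4 − 3) − 1 = 0, and the invariant factors of ∂_3 are all 1, so H_2 = 0.
  H_3: rank ker ∂_3 − rank ∂_4 = (1 − 1) − 0 = 0, and there is no ∂_4, so H_3 = 0.

As a check, the Euler characteristic is 4 − 6 + 4 − 1 = 1, which agrees with 1 − 0 + 0 − 0 = 1.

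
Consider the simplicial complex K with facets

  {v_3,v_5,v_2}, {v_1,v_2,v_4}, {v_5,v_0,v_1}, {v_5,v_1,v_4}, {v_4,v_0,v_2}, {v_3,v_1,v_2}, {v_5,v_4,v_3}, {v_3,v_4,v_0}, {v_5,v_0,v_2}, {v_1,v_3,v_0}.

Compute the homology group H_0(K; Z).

H_0 = Z.

Fix the vertex order v_0 < v_1 < v_2 < v_3 < v_4 < v_5 and write every simplex with vertices in increasing order. Then dim K = 2 and the simplices of K are:

  0-simplices (6): [v_0], [v_1], [v_2], [v_3], [v_4], [v_5]
  1-simplices (15): (15 of them)
  2-simplices (10): [v_0,v_1,v_3], [v_0,v_1,v_5], [v_0,v_2,v_4], [v_0,v_2,v_5], [v_0,v_3,v_4], [v_1,v_2,v_3], [v_1,v_2,v_4], [v_1,v_4,v_5], [v_2,v_3,v_5], [v_3,v_4,v_5]

Hence C_0 ≅ Z^6, C_1 ≅ Z^15, C_2 ≅ Z^10.

∂_1: C_1 → C_0 maps an edge to its endpoints' difference, ∂[p,q] = q − p. For instance
  ∂[v_0,v_4] = [v_4] − [v_0].
The resulting 6×15 matrix has rank 5, and its Smith normal form has invariant factors (1,1,1,1,1).

Boundary ∂_2: C_2 → C_1 sends each 2-simplex [p,q,r] to [q,r] − [p,r] + [p,q]. For instance
  ∂[v_2,v_3,v_5] = [v_3,v_5] − [v_2,v_5] + [v_2,v_3],
  ∂[v_0,v_1,v_5] = [v_1,v_5] − [v_0,v_5] + [v_0,v_1].
This gives a 15×10 integer matrix of rank 10; reducing to Smith normal form yields diagonal entries (1,1,1,1,1,1,1,1,1,2).

Computing H_k = (kernel of ∂_k) / (image of ∂_{k+1}):

  H_0: rank C_0 − rank ∂_1 = 6 − 5 = 1, and the invariant factors of ∂_1 are all 1, so H_0 ≅ Z.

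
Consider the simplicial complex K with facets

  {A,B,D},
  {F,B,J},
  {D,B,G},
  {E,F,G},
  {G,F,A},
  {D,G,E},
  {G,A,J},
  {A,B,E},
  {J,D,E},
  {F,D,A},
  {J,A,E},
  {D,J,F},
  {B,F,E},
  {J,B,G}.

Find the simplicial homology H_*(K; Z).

H_0 ≅ Z,  H_1 ≅ Z^2,  H_2 ≅ Z.

We work with the vertex ordering A < B < D < E < F < G < J. The simplices of K, each written with vertices in increasing order, are:

  0-simplices (7): A, B, D, E, F, G, J
  1-simplices (21): AB, AD, AE, AF, AG, AJ, BD, BE, BF, BG, BJ, DE, DF, DG, DJ, EF, EG, EJ, FG, FJ, GJ
  2-simplices (14): ABD, ABE, ADF, AEJ, AFG, AGJ, BDG, BEF, BFJ, BGJ, DEG, DEJ, DFJ, EFG

so the chain groups are C_0 ≅ Z^7, C_1 ≅ Z^21, C_2 ≅ Z^14.

The boundary map ∂_1: C_1 → C_0 sends each edge [p,q] (with p < q) to q − p.
This gives a 7×21 integer matrix of rank 6; reducing to Smith normal form yields diagonal entries (1,1,1,1,1,1).

∂_2: C_2 → C_1 acts by ∂[p,q,r] = [q,r] − [p,r] + [p,q]. For instance
  ∂ABE = BE − AE + AB,
  ∂AFG = FG − AG + AF.
As a 21×14 matrix over Z this has rank 13, with invariant factors (1,1,1,1,1,1,1,1,1,1,1,1,1).

From H_k ≅ ker(∂_k) / im(∂_{k+1}) we obtain:

  H_0: rank C_0 − rank ∂_1 = 7 − 6 = 1, and the invariant factors of ∂_1 are all 1, so H_0 ≅ Z.
  H_1: rank ker ∂_1 − rank ∂_2 = (21 − 6) − 13 = 2, and the invariant factors of ∂_2 are all 1, so H_1 ≅ Z^2.
  H_2: rank ker ∂_2 − rank ∂_3 = (14 − 13) − 0 = 1, and there is no ∂_3, so H_2 ≅ Z.

As a check, the Euler characteristic is 7 − 21 + 14 = 0, which agrees with 1 − 2 + 1 = 0.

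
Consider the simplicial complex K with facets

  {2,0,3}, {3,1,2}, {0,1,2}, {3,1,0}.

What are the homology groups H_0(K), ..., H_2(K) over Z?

H_0 = Z,  H_1 = 0,  H_2 = Z.

Fix the vertex order 0 < 1 < 2 < 3 and write every simplex with vertices in increasing order. Then dim K = 2 and the simplices of K are:

  0-simplices (4): [0], [1], [2], [3]
  1-simplices (6): [0,1], [0,2], [0,3], [1,2], [1,3], [2,3]
  2-simplices (4): [0,1,2], [0,1,3], [0,2,3], [1,2,3]

so the chain groups are C_0 ≅ Z^4, C_1 ≅ Z^6, C_2 ≅ Z^4.

∂_1: C_1 → C_0 is given by ∂[p,q] = [q] − [p]. For instance
  ∂[0,2] = [2] − [0].
As a 4×6 matrix over Z this has rank 3, with invariant factors (1,1,1).

∂_2: C_2 → C_1 acts by ∂[p,q,r] = [q,r] − [p,r] + [p,q]. For instance
  ∂[0,1,2] = [1,2] − [0,2] + [0,1],
  ∂[0,1,3] = [1,3] − [0,3] + [0,1].
The resulting 6×4 matrix has rank 3, and its Smith normal form has invariant factors (1,1,1).

Now H_k = ker ∂_k / im ∂_{k+1}, so:

  H_0: rank C_0 − rank ∂_1 = 4 − 3 = 1, and the invariant factors of ∂_1 are all 1, so H_0 = Z.
  H_1: rank ker ∂_1 − rank ∂_2 = (6 − 3) − 3 = 0, and the invariant factors of ∂_2 are all 1, so H_1 = 0.
  H_2: rank ker ∂_2 − rank ∂_3 = (4 − 3) − 0 = 1, and there is no ∂_3, so H_2 = Z.

As a check, the Euler characteristic is 4 − 6 + 4 = 2, which agrees with 1 − 0 + 1 = 2.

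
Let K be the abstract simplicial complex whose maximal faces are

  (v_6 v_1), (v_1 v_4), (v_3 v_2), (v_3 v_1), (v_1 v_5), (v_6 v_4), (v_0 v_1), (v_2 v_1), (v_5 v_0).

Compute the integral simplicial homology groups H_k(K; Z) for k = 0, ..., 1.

Fix the vertex order v_0 < v_1 < v_2 < v_3 < v_4 < v_5 < v_6 and write every simplex with vertices in increasing order. Then dim K = 1 and the simplices of K are:

  0-simplices (7): [v_0], [v_1], [v_2], [v_3], [v_4], [v_5], [v_6]
  1-simplices (9): [v_0,v_1], [v_0,v_5], [v_1,v_2], [v_1,v_3], [v_1,v_4], [v_1,v_5], [v_1,v_6], [v_2,v_3], [v_4,v_6]

so the chain groups are C_0 ≅ Z^7, C_1 ≅ Z^9.

∂_1: C_1 → C_0 is given by ∂[p,q] = [q] − [p].
The 7×9 boundary matrix has rank 6 and Smith normal form diag(1,1,1,1,1,1).

Now H_k = ker ∂_k / im ∂_{k+1}, so:

  H_0: rank C_0 − rank ∂_1 = 7 − 6 = 1, and the invariant factors of ∂_1 are all 1, so H_0 = Z.
  H_1: rank ker ∂_1 − rank ∂_2 = (9 − 6) − 0 = 3, and there is no ∂_2, so H_1 = Z^3.

As a check, the Euler characteristic is 7 − 9 = -2, which agrees with 1 − 3 = -2.

H_0 ≅ Z,  H_1 ≅ Z^3.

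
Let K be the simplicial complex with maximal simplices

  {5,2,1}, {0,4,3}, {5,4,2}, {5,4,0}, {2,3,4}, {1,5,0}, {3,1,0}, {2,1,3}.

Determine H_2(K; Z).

Take the total order 0 < 1 < 2 < 3 < 4 < 5 on the vertex set. Then K (dimension 2) consists of the simplices:

  0-simplices (6): [0], [1], [2], [3], [4], [5]
  1-simplices (12): [0,1], [0,3], [0,4], [0,5], [1,2], [1,3], [1,5], [2,3], [2,4], [2,5], [3,4], [4,5]
  2-simplices (8): [0,1,3], [0,1,5], [0,3,4], [0,4,5], [1,2,3], [1,2,5], [2,3,4], [2,4,5]

giving chain groups C_0 ≅ Z^6, C_1 ≅ Z^12, C_2 ≅ Z^8.

∂_1: C_1 → C_0 is given by ∂[p,q] = [q] − [p].
This gives a 6×12 integer matrix of rank 5; reducing to Smith normal form yields diagonal entries (1,1,1,1,1).

The boundary map ∂_2: C_2 → C_1 maps a triangle to the signed sum of its edges. For instance
  ∂[0,4,5] = [4,5] − [0,5] + [0,4],
  ∂[0,1,3] = [1,3] − [0,3] + [0,1].
The resulting 12×8 matrix has rank 7, and its Smith normal form has invariant factors (1,1,1,1,1,1,1).

Computing H_k = (kernel of ∂_k) / (image of ∂_{k+1}):

  H_2: rank ker ∂_2 − rank ∂_3 = (8 − 7) − 0 = 1, and there is no ∂_3, so H_2 ≅ Z.

H_2 = Z.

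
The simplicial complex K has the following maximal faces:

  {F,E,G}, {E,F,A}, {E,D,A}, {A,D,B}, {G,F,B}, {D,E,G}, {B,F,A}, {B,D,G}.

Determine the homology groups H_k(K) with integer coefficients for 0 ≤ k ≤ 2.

H_0 = Z,  H_1 = 0,  H_2 = Z.

Order the vertices as A < B < D < E < F < G. Listing each simplex with vertices in this order, K has dimension 2 with simplices:

  0-simplices (6): A, B, D, E, F, G
  1-simplices (12): AB, AD, AE, AF, BD, BF, BG, DE, DG, EF, EG, FG
  2-simplices (8): ABD, ABF, ADE, AEF, BDG, BFG, DEG, EFG

giving chain groups C_0 ≅ Z^6, C_1 ≅ Z^12, C_2 ≅ Z^8.

∂_1: C_1 → C_0 sends each edge [p,q] (with p < q) to q − p. For instance
  ∂EG = G − E.
The resulting 6×12 matrix has rank 5, and its Smith normal form has invariant factors (1,1,1,1,1).

∂_2: C_2 → C_1 acts by ∂[p,q,r] = [q,r] − [p,r] + [p,q]. For instance
  ∂BFG = FG − BG + BF,
  ∂EFG = FG − EG + EF.
The 12×8 boundary matrix has rank 7 and Smith normal form diag(1,1,1,1,1,1,1).

Computing H_k = (kernel of ∂_k) / (image of ∂_{k+1}):

  H_0: rank C_0 − rank ∂_1 = 6 − 5 = 1, and the invariant factors of ∂_1 are all 1, so H_0 ≅ Z.
  H_1: rank ker ∂_1 − rank ∂_2 = (12 − 5) − 7 = 0, and the invariant factors of ∂_2 are all 1, so H_1 ≅ 0.
  H_2: rank ker ∂_2 − rank ∂_3 = (8 − 7) − 0 = 1, and there is no ∂_3, so H_2 ≅ Z.

(K is a triangulation of the 2-sphere S^2.)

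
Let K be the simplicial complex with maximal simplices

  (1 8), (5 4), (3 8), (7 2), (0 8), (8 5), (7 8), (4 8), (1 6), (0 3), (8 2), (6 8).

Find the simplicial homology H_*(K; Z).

We work with the vertex ordering 0 < 1 < 2 < 3 < 4 < 5 < 6 < 7 < 8. The simplices of K, each written with vertices in increasing order, are:

  0-simplices (9): [0], [1], [2], [3], [4], [5], [6], [7], [8]
  1-simplices (12): [0,3], [0,8], [1,6], [1,8], [2,7], [2,8], [3,8], [4,5], [4,8], [5,8], [6,8], [7,8]

so the chain groups are C_0 ≅ Z^9, C_1 ≅ Z^12.

∂_1: C_1 → C_0 sends each edge [p,q] (with p < q) to q − p. For instance
  ∂[3,8] = [8] − [3].
The resulting 9×12 matrix has rank 8, and its Smith normal form has invariant factors (1,1,1,1,1,1,1,1).

Computing H_k = (kernel of ∂_k) / (image of ∂_{k+1}):

  H_0: rank C_0 − rank ∂_1 = 9 − 8 = 1, and the invariant factors of ∂_1 are all 1, so H_0 ≅ Z.
  H_1: rank ker ∂_1 − rank ∂_2 = (12 − 8) − 0 = 4, and there is no ∂_2, so H_1 ≅ Z^4.

(K is a triangulation of a wedge of 4 circles.)

H_0 = Z,  H_1 = Z^4.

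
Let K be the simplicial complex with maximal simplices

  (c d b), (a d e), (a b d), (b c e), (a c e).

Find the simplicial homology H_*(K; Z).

K has 5 vertices, 10 edges, 5 triangles.
rank ∂_0 = 0, rank ∂_1 = 4 ⇒ b_0 = 5 − 0 − 4 = 1; all invariant factors of ∂_1 are 1 so no torsion. So H_0 ≅ Z.
rank ∂_1 = 4, rank ∂_2 = 5 ⇒ b_1 = 10 − 4 − 5 = 1; all invariant factors of ∂_2 are 1 so no torsion. So H_1 ≅ Z.
rank ∂_2 = 5, rank ∂_3 = 0 ⇒ b_2 = 5 − 5 − 0 = 0. So H_2 ≅ 0.

H_0 = Z,  H_1 = Z,  H_2 = 0.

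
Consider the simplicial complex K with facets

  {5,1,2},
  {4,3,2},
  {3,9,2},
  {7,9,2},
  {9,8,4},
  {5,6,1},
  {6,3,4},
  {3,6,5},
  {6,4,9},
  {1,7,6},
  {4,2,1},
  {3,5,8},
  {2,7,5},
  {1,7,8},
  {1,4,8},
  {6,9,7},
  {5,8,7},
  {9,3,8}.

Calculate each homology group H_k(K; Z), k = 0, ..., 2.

H_0 = Z,  H_1 = Z ⊕ Z_2,  H_2 = 0.

We work with the vertex ordering 1 < 2 < 3 < 4 < 5 < 6 < 7 < 8 < 9. The simplices of K, each written with vertices in increasing order, are:

  0-simplices (9): [1], [2], [3], [4], [5], [6], [7], [8], [9]
  1-simplices (27): (27 of them)
  2-simplices (18): [1,2,4], [1,2,5], [1,4,8], [1,5,6], [1,6,7], [1,7,8], [2,3,4], [2,3,9], [2,5,7], [2,7,9], [3,4,6], [3,5,6], [3,5,8], [3,8,9], [4,6,9], [4,8,9], [5,7,8], [6,7,9]

Hence C_0 ≅ Z^9, C_1 ≅ Z^27, C_2 ≅ Z^18.

∂_1: C_1 → C_0 sends each edge [p,q] (with p < q) to q − p. For instance
  ∂[2,3] = [3] − [2].
The resulting 9×27 matrix has rank 8, and its Smith normal form has invariant factors (1,1,1,1,1,1,1,1).

The boundary map ∂_2: C_2 → C_1 acts by ∂[p,q,r] = [q,r] − [p,r] + [p,q]. For instance
  ∂[4,8,9] = [8,9] − [4,9] + [4,8],
  ∂[1,2,5] = [2,5] − [1,5] + [1,2].
The 27×18 boundary matrix has rank 18 and Smith normal form diag(1,1,1,1,1,1,1,1,1,1,1,1,1,1,1,1,1,2).

From H_k ≅ ker(∂_k) / im(∂_{k+1}) we obtain:

  H_0: rank C_0 − rank ∂_1 = 9 − 8 = 1, and the invariant factors of ∂_1 are all 1, so H_0 ≅ Z.
  H_1: rank ker ∂_1 − rank ∂_2 = (27 − 8) − 18 = 1, and ∂_2 has invariant factor 2 > 1, so H_1 ≅ Z ⊕ Z_2.
  H_2: rank ker ∂_2 − rank ∂_3 = (18 − 18) − 0 = 0, and there is no ∂_3, so H_2 ≅ 0.

(K is a triangulation of the Klein bottle.)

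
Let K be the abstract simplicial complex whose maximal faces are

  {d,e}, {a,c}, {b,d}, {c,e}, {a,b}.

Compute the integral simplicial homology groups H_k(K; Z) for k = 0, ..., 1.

K has 5 vertices, 5 edges.
rank ∂_0 = 0, rank ∂_1 = 4 ⇒ b_0 = 5 − 0 − 4 = 1; all invariant factors of ∂_1 are 1 so no torsion. So H_0 ≅ Z.
rank ∂_1 = 4, rank ∂_2 = 0 ⇒ b_1 = 5 − 4 − 0 = 1. So H_1 ≅ Z.

H_0 = Z,  H_1 = Z.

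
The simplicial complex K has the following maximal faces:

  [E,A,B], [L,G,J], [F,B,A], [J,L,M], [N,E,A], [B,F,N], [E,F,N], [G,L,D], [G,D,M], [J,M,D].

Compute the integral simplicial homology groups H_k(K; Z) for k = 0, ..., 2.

K has 10 vertices, 20 edges, 10 triangles.
rank ∂_0 = 0, rank ∂_1 = 8 ⇒ b_0 = 10 − 0 − 8 = 2; all invariant factors of ∂_1 are 1 so no torsion. So H_0 = Z^2.
rank ∂_1 = 8, rank ∂_2 = 10 ⇒ b_1 = 20 − 8 − 10 = 2; all invariant factors of ∂_2 are 1 so no torsion. So H_1 = Z^2.
rank ∂_2 = 10, rank ∂_3 = 0 ⇒ b_2 = 10 − 10 − 0 = 0. So H_2 = 0.

H_0 = Z^2,  H_1 = Z^2,  H_2 = 0.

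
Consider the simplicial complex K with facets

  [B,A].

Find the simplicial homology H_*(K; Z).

H_0 ≅ Z,  H_1 = 0.

We work with the vertex ordering A < B. The simplices of K, each written with vertices in increasing order, are:

  0-simplices (2): A, B
  1-simplices (1): AB

Hence C_0 ≅ Z^2, C_1 ≅ Z^1.

∂_1: C_1 → C_0 maps an edge to its endpoints' difference, ∂[p,q] = q − p.
This gives a 2×1 integer matrix of rank 1; reducing to Smith normal form yields diagonal entries (1).

Reading off H_k = ker ∂_k / im ∂_{k+1}:

  H_0: rank C_0 − rank ∂_1 = 2 − 1 = 1, and the invariant factors of ∂_1 are all 1, so H_0 = Z.
  H_1: rank ker ∂_1 − rank ∂_2 = (1 − 1) − 0 = 0, and there is no ∂_2, so H_1 = 0.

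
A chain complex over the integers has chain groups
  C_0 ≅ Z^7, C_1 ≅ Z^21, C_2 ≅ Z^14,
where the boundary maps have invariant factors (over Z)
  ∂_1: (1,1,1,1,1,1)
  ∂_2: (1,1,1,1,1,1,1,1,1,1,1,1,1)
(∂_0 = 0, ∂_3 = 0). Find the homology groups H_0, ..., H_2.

H_0 = Z,  H_1 = Z^2,  H_2 = Z.

H_0: b_0 = 7 − 0 − 6 = 1; torsion from ∂_1 factors > 1: none. So H_0 = Z.
H_1: b_1 = 21 − 6 − 13 = 2; torsion from ∂_2 factors > 1: none. So H_1 = Z^2.
H_2: b_2 = 14 − 13 − 0 = 1; torsion from ∂_3 factors > 1: none. So H_2 = Z.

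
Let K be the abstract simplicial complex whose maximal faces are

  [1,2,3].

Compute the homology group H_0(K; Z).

Order the vertices as 1 < 2 < 3. Listing each simplex with vertices in this order, K has dimension 2 with simplices:

  0-simplices (3): [1], [2], [3]
  1-simplices (3): [1,2], [1,3], [2,3]
  2-simplices (1): [1,2,3]

giving chain groups C_0 ≅ Z^3, C_1 ≅ Z^3, C_2 ≅ Z^1.

∂_1: C_1 → C_0 maps an edge to its endpoints' difference, ∂[p,q] = q − p. For instance
  ∂[1,3] = [3] − [1].
The resulting 3×3 matrix has rank 2, and its Smith normal form has invariant factors (1,1).

∂_2: C_2 → C_1 sends each 2-simplex [p,q,r] to [q,r] − [p,r] + [p,q]. For instance
  ∂[1,2,3] = [2,3] − [1,3] + [1,2].
The resulting 3×1 matrix has rank 1, and its Smith normal form has invariant factors (1).

Computing H_k = (kernel of ∂_k) / (image of ∂_{k+1}):

  H_0: rank C_0 − rank ∂_1 = 3 − 2 = 1, and the invariant factors of ∂_1 are all 1, so H_0 = Z.

H_0 = Z.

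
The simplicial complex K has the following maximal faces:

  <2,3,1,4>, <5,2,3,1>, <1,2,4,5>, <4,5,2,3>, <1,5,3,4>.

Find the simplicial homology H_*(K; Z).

H_0 ≅ Z,  H_1 = 0,  H_2 = 0,  H_3 ≅ Z.

Fix the vertex order 1 < 2 < 3 < 4 < 5 and write every simplex with vertices in increasing order. Then dim K = 3 and the simplices of K are:

  0-simplices (5): [1], [2], [3], [4], [5]
  1-simplices (10): [1,2], [1,3], [1,4], [1,5], [2,3], [2,4], [2,5], [3,4], [3,5], [4,5]
  2-simplices (10): [1,2,3], [1,2,4], [1,2,5], [1,3,4], [1,3,5], [1,4,5], [2,3,4], [2,3,5], [2,4,5], [3,4,5]
  3-simplices (5): [1,2,3,4], [1,2,3,5], [1,2,4,5], [1,3,4,5], [2,3,4,5]

Hence C_0 ≅ Z^5, C_1 ≅ Z^10, C_2 ≅ Z^10, C_3 ≅ Z^5.

∂_1: C_1 → C_0 is given by ∂[p,q] = [q] − [p]. For instance
  ∂[1,2] = [2] − [1].
The resulting 5×10 matrix has rank 4, and its Smith normal form has invariant factors (1,1,1,1).

∂_2: C_2 → C_1 acts by ∂[p,q,r] = [q,r] − [p,r] + [p,q]. For instance
  ∂[1,3,4] = [3,4] − [1,4] + [1,3],
  ∂[3,4,5] = [4,5] − [3,5] + [3,4].
As a 10×10 matrix over Z this has rank 6, with invariant factors (1,1,1,1,1,1).

Boundary ∂_3: C_3 → C_2 sends each 3-simplex σ to the alternating sum Σ_i (−1)^i (σ with its i-th vertex removed). For instance
  ∂[1,2,3,5] = [2,3,5] − [1,3,5] + [1,2,5] − [1,2,3],
  ∂[2,3,4,5] = [3,4,5] − [2,4,5] + [2,3,5] − [2,3,4].
This gives a 10×5 integer matrix of rank 4; reducing to Smith normal form yields diagonal entries (1,1,1,1).

Now H_k = ker ∂_k / im ∂_{k+1}, so:

  H_0: rank C_0 − rank ∂_1 = 5 − 4 = 1, and the invariant factors of ∂_1 are all 1, so H_0 ≅ Z.
  H_1: rank ker ∂_1 − rank ∂_2 = (10 − 4) − 6 = 0, and the invariant factors of ∂_2 are all 1, so H_1 ≅ 0.
  H_2: rank ker ∂_2 − rank ∂_3 = (10 − 6) − 4 = 0, and the invariant factors of ∂_3 are all 1, so H_2 ≅ 0.
  H_3: rank ker ∂_3 − rank ∂_4 = (5 − 4) − 0 = 1, and there is no ∂_4, so H_3 ≅ Z.

As a check, the Euler characteristic is 5 − 10 + 10 − 5 = 0, which agrees with 1 − 0 + 0 − 1 = 0.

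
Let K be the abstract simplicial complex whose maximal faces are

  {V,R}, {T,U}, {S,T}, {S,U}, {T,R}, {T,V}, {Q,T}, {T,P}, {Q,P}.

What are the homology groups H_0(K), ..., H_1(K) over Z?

H_0 = Z,  H_1 = Z^3.

K has 7 vertices, 9 edges.
rank ∂_0 = 0, rank ∂_1 = 6 ⇒ b_0 = 7 − 0 − 6 = 1; all invariant factors of ∂_1 are 1 so no torsion. So H_0 ≅ Z.
rank ∂_1 = 6, rank ∂_2 = 0 ⇒ b_1 = 9 − 6 − 0 = 3. So H_1 ≅ Z^3.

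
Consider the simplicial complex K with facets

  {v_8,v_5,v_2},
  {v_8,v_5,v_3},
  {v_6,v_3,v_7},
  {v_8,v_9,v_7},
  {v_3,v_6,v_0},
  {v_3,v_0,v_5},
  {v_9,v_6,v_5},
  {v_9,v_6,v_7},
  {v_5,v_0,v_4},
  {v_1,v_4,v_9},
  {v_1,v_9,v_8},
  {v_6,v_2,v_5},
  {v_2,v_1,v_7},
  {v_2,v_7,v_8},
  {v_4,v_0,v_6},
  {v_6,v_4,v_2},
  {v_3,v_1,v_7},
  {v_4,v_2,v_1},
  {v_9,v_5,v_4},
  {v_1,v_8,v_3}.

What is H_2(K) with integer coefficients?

H_2 = 0.

Take the total order v_0 < v_1 < v_2 < v_3 < v_4 < v_5 < v_6 < v_7 < v_8 < v_9 on the vertex set. Then K (dimension 2) consists of the simplices:

  0-simplices (10): [v_0], [v_1], [v_2], [v_3], [v_4], [v_5], [v_6], [v_7], [v_8], [v_9]
  1-simplices (30): (30 of them)
  2-simplices (20): (20 of them)

Hence C_0 ≅ Z^10, C_1 ≅ Z^30, C_2 ≅ Z^20.

The boundary map ∂_1: C_1 → C_0 sends each edge [p,q] (with p < q) to q − p.
The 10×30 boundary matrix has rank 9 and Smith normal form diag(1,1,1,1,1,1,1,1,1).

The boundary map ∂_2: C_2 → C_1 maps a triangle to the signed sum of its edges. For instance
  ∂[v_1,v_2,v_4] = [v_2,v_4] − [v_1,v_4] + [v_1,v_2],
  ∂[v_1,v_3,v_8] = [v_3,v_8] − [v_1,v_8] + [v_1,v_3].
The 30×20 boundary matrix has rank 20 and Smith normal form diag(1,1,1,1,1,1,1,1,1,1,1,1,1,1,1,1,1,1,1,2).

Reading off H_k = ker ∂_k / im ∂_{k+1}:

  H_2: rank ker ∂_2 − rank ∂_3 = (20 − 20) − 0 = 0, and there is no ∂_3, so H_2 ≅ 0.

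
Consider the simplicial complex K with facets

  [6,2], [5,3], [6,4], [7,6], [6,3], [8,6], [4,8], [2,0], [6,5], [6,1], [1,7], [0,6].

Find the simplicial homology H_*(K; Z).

H_0 = Z,  H_1 = Z^4.

Fix the vertex order 0 < 1 < 2 < 3 < 4 < 5 < 6 < 7 < 8 and write every simplex with vertices in increasing order. Then dim K = 1 and the simplices of K are:

  0-simplices (9): [0], [1], [2], [3], [4], [5], [6], [7], [8]
  1-simplices (12): [0,2], [0,6], [1,6], [1,7], [2,6], [3,5], [3,6], [4,6], [4,8], [5,6], [6,7], [6,8]

giving chain groups C_0 ≅ Z^9, C_1 ≅ Z^12.

Boundary ∂_1: C_1 → C_0 sends each edge [p,q] (with p < q) to q − p.
This gives a 9×12 integer matrix of rank 8; reducing to Smith normal form yields diagonal entries (1,1,1,1,1,1,1,1).

Computing H_k = (kernel of ∂_k) / (image of ∂_{k+1}):

  H_0: rank C_0 − rank ∂_1 = 9 − 8 = 1, and the invariant factors of ∂_1 are all 1, so H_0 ≅ Z.
  H_1: rank ker ∂_1 − rank ∂_2 = (12 − 8) − 0 = 4, and there is no ∂_2, so H_1 ≅ Z^4.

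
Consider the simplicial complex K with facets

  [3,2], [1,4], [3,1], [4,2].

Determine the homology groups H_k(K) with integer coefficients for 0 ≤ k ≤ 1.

H_0 ≅ Z,  H_1 ≅ Z.

K has 4 vertices, 4 edges.
rank ∂_0 = 0, rank ∂_1 = 3 ⇒ b_0 = 4 − 0 − 3 = 1; all invariant factors of ∂_1 are 1 so no torsion. So H_0 = Z.
rank ∂_1 = 3, rank ∂_2 = 0 ⇒ b_1 = 4 − 3 − 0 = 1. So H_1 = Z.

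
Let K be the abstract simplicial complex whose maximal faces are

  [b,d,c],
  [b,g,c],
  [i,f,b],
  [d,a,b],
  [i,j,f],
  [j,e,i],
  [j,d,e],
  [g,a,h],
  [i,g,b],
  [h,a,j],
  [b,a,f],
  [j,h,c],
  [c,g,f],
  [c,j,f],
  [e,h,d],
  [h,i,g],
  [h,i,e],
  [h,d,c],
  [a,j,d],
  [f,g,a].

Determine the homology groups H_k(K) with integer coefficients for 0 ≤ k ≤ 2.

We work with the vertex ordering a < b < c < d < e < f < g < h < i < j. The simplices of K, each written with vertices in increasing order, are:

  0-simplices (10): a, b, c, d, e, f, g, h, i, j
  1-simplices (30): ab, ad, af, ag, ah, aj, bc, bd, bf, bg, bi, cd, cf, cg, ch, cj, de, dh, dj, eh, ei, ej, fg, fi, fj, gh, gi, hi, hj, ij
  2-simplices (20): abd, abf, adj, afg, agh, ahj, bcd, bcg, bfi, bgi, cdh, cfg, cfj, chj, deh, dej, ehi, eij, fij, ghi

so the chain groups are C_0 ≅ Z^10, C_1 ≅ Z^30, C_2 ≅ Z^20.

∂_1: C_1 → C_0 maps an edge to its endpoints' difference, ∂[p,q] = q − p. For instance
  ∂dj = j − d.
The resulting 10×30 matrix has rank 9, and its Smith normal form has invariant factors (1,1,1,1,1,1,1,1,1).

∂_2: C_2 → C_1 maps a triangle to the signed sum of its edges. For instance
  ∂chj = hj − cj + ch,
  ∂abd = bd − ad + ab.
This gives a 30×20 integer matrix of rank 20; reducing to Smith normal form yields diagonal entries (1,1,1,1,1,1,1,1,1,1,1,1,1,1,1,1,1,1,1,2).

Reading off H_k = ker ∂_k / im ∂_{k+1}:

  H_0: rank C_0 − rank ∂_1 = 10 − 9 = 1, and the invariant factors of ∂_1 are all 1, so H_0 ≅ Z.
  H_1: rank ker ∂_1 − rank ∂_2 = (30 − 9) − 20 = 1, and ∂_2 has invariant factor 2 > 1, so H_1 ≅ Z ⊕ Z/2Z.
  H_2: rank ker ∂_2 − rank ∂_3 = (20 − 20) − 0 = 0, and there is no ∂_3, so H_2 ≅ 0.

(K is a triangulation of the Klein bottle.)

H_0 = Z,  H_1 = Z ⊕ Z/2Z,  H_2 = 0.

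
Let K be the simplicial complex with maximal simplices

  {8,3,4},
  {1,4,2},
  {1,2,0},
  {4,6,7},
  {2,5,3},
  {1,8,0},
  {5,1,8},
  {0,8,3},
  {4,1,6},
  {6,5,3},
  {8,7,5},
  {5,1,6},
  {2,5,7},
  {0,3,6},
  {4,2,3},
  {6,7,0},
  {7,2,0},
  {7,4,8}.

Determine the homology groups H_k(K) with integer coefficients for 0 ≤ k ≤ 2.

Order the vertices as 0 < 1 < 2 < 3 < 4 < 5 < 6 < 7 < 8. Listing each simplex with vertices in this order, K has dimension 2 with simplices:

  0-simplices (9): [0], [1], [2], [3], [4], [5], [6], [7], [8]
  1-simplices (27): (27 of them)
  2-simplices (18): [0,1,2], [0,1,8], [0,2,7], [0,3,6], [0,3,8], [0,6,7], [1,2,4], [1,4,6], [1,5,6], [1,5,8], [2,3,4], [2,3,5], [2,5,7], [3,4,8], [3,5,6], [4,6,7], [4,7,8], [5,7,8]

Hence C_0 ≅ Z^9, C_1 ≅ Z^27, C_2 ≅ Z^18.

∂_1: C_1 → C_0 maps an edge to its endpoints' difference, ∂[p,q] = q − p. For instance
  ∂[6,7] = [7] − [6].
As a 9×27 matrix over Z this has rank 8, with invariant factors (1,1,1,1,1,1,1,1).

Boundary ∂_2: C_2 → C_1 maps a triangle to the signed sum of its edges. For instance
  ∂[4,6,7] = [6,7] − [4,7] + [4,6],
  ∂[0,2,7] = [2,7] − [0,7] + [0,2].
The 27×18 boundary matrix has rank 17 and Smith normal form diag(1,1,1,1,1,1,1,1,1,1,1,1,1,1,1,1,1).

Now H_k = ker ∂_k / im ∂_{k+1}, so:

  H_0: rank C_0 − rank ∂_1 = 9 − 8 = 1, and the invariant factors of ∂_1 are all 1, so H_0 = Z.
  H_1: rank ker ∂_1 − rank ∂_2 = (27 − 8) − 17 = 2, and the invariant factors of ∂_2 are all 1, so H_1 = Z^2.
  H_2: rank ker ∂_2 − rank ∂_3 = (18 − 17) − 0 = 1, and there is no ∂_3, so H_2 = Z.

(K is a triangulation of the torus T^2.)

H_0 = Z,  H_1 = Z^2,  H_2 = Z.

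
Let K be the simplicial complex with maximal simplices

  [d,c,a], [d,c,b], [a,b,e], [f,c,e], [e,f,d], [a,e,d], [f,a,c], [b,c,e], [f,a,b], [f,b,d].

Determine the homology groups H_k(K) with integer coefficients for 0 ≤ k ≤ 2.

H_0 ≅ Z,  H_1 ≅ Z/2,  H_2 = 0.

Fix the vertex order a < b < c < d < e < f and write every simplex with vertices in increasing order. Then dim K = 2 and the simplices of K are:

  0-simplices (6): a, b, c, d, e, f
  1-simplices (15): ab, ac, ad, ae, af, bc, bd, be, bf, cd, ce, cf, de, df, ef
  2-simplices (10): abe, abf, acd, acf, ade, bcd, bce, bdf, cef, def

giving chain groups C_0 ≅ Z^6, C_1 ≅ Z^15, C_2 ≅ Z^10.

The boundary map ∂_1: C_1 → C_0 is given by ∂[p,q] = [q] − [p]. For instance
  ∂ae = e − a.
The resulting 6×15 matrix has rank 5, and its Smith normal form has invariant factors (1,1,1,1,1).

∂_2: C_2 → C_1 acts by ∂[p,q,r] = [q,r] − [p,r] + [p,q]. For instance
  ∂bdf = df − bf + bd,
  ∂acd = cd − ad + ac.
The 15×10 boundary matrix has rank 10 and Smith normal form diag(1,1,1,1,1,1,1,1,1,2).

Computing H_k = (kernel of ∂_k) / (image of ∂_{k+1}):

  H_0: rank C_0 − rank ∂_1 = 6 − 5 = 1, and the invariant factors of ∂_1 are all 1, so H_0 ≅ Z.
  H_1: rank ker ∂_1 − rank ∂_2 = (15 − 5) − 10 = 0, and ∂_2 has invariant factor 2 > 1, so H_1 ≅ Z/2.
  H_2: rank ker ∂_2 − rank ∂_3 = (10 − 10) − 0 = 0, and there is no ∂_3, so H_2 ≅ 0.

(K is a triangulation of the real projective plane RP^2.)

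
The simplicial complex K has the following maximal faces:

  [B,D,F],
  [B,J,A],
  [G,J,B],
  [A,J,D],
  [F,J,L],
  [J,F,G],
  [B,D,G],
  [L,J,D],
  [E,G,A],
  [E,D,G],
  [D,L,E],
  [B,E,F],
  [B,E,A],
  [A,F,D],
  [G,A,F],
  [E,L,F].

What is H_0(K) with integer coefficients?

We work with the vertex ordering A < B < D < E < F < G < J < L. The simplices of K, each written with vertices in increasing order, are:

  0-simplices (8): A, B, D, E, F, G, J, L
  1-simplices (24): AB, AD, AE, AF, AG, AJ, BD, BE, BF, BG, BJ, DE, DF, DG, DJ, DL, EF, EG, EL, FG, FJ, FL, GJ, JL
  2-simplices (16): ABE, ABJ, ADF, ADJ, AEG, AFG, BDF, BDG, BEF, BGJ, DEG, DEL, DJL, EFL, FGJ, FJL

Hence C_0 ≅ Z^8, C_1 ≅ Z^24, C_2 ≅ Z^16.

Boundary ∂_1: C_1 → C_0 sends each edge [p,q] (with p < q) to q − p. For instance
  ∂AG = G − A.
As a 8×24 matrix over Z this has rank 7, with invariant factors (1,1,1,1,1,1,1).

The boundary map ∂_2: C_2 → C_1 sends each 2-simplex [p,q,r] to [q,r] − [p,r] + [p,q]. For instance
  ∂ADJ = DJ − AJ + AD,
  ∂DJL = JL − DL + DJ.
The resulting 24×16 matrix has rank 15, and its Smith normal form has invariant factors (1,1,1,1,1,1,1,1,1,1,1,1,1,1,1).

Reading off H_k = ker ∂_k / im ∂_{k+1}:

  H_0: rank C_0 − rank ∂_1 = 8 − 7 = 1, and the invariant factors of ∂_1 are all 1, so H_0 = Z.

H_0 ≅ Z.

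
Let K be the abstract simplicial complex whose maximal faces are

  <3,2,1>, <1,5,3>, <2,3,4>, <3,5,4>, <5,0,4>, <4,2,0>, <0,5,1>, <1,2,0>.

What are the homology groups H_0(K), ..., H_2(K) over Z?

H_0 = Z,  H_1 = 0,  H_2 = Z.

We work with the vertex ordering 0 < 1 < 2 < 3 < 4 < 5. The simplices of K, each written with vertices in increasing order, are:

  0-simplices (6): [0], [1], [2], [3], [4], [5]
  1-simplices (12): [0,1], [0,2], [0,4], [0,5], [1,2], [1,3], [1,5], [2,3], [2,4], [3,4], [3,5], [4,5]
  2-simplices (8): [0,1,2], [0,1,5], [0,2,4], [0,4,5], [1,2,3], [1,3,5], [2,3,4], [3,4,5]

Hence C_0 ≅ Z^6, C_1 ≅ Z^12, C_2 ≅ Z^8.

∂_1: C_1 → C_0 sends each edge [p,q] (with p < q) to q − p. For instance
  ∂[0,2] = [2] − [0].
The resulting 6×12 matrix has rank 5, and its Smith normal form has invariant factors (1,1,1,1,1).

The boundary map ∂_2: C_2 → C_1 acts by ∂[p,q,r] = [q,r] − [p,r] + [p,q]. For instance
  ∂[0,4,5] = [4,5] − [0,5] + [0,4],
  ∂[0,1,5] = [1,5] − [0,5] + [0,1].
As a 12×8 matrix over Z this has rank 7, with invariant factors (1,1,1,1,1,1,1).

From H_k ≅ ker(∂_k) / im(∂_{k+1}) we obtain:

  H_0: rank C_0 − rank ∂_1 = 6 − 5 = 1, and the invariant factors of ∂_1 are all 1, so H_0 ≅ Z.
  H_1: rank ker ∂_1 − rank ∂_2 = (12 − 5) − 7 = 0, and the invariant factors of ∂_2 are all 1, so H_1 ≅ 0.
  H_2: rank ker ∂_2 − rank ∂_3 = (8 − 7) − 0 = 1, and there is no ∂_3, so H_2 ≅ Z.

As a check, the Euler characteristic is 6 − 12 + 8 = 2, which agrees with 1 − 0 + 1 = 2.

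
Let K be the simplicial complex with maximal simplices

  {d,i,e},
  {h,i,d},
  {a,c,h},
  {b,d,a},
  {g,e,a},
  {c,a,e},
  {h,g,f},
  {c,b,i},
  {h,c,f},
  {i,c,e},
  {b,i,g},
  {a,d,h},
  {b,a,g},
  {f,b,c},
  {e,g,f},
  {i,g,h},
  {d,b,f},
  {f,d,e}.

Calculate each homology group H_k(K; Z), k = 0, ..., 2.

H_0 = Z,  H_1 = Z^2,  H_2 = Z.

Take the total order a < b < c < d < e < f < g < h < i on the vertex set. Then K (dimension 2) consists of the simplices:

  0-simplices (9): a, b, c, d, e, f, g, h, i
  1-simplices (27): ab, ac, ad, ae, ag, ah, bc, bd, bf, bg, bi, ce, cf, ch, ci, de, df, dh, di, ef, eg, ei, fg, fh, gh, gi, hi
  2-simplices (18): abd, abg, ace, ach, adh, aeg, bcf, bci, bdf, bgi, cei, cfh, def, dei, dhi, efg, fgh, ghi

Hence C_0 ≅ Z^9, C_1 ≅ Z^27, C_2 ≅ Z^18.

∂_1: C_1 → C_0 is given by ∂[p,q] = [q] − [p].
The resulting 9×27 matrix has rank 8, and its Smith normal form has invariant factors (1,1,1,1,1,1,1,1).

Boundary ∂_2: C_2 → C_1 acts by ∂[p,q,r] = [q,r] − [p,r] + [p,q]. For instance
  ∂cei = ei − ci + ce,
  ∂abd = bd − ad + ab.
As a 27×18 matrix over Z this has rank 17, with invariant factors (1,1,1,1,1,1,1,1,1,1,1,1,1,1,1,1,1).

Reading off H_k = ker ∂_k / im ∂_{k+1}:

  H_0: rank C_0 − rank ∂_1 = 9 − 8 = 1, and the invariant factors of ∂_1 are all 1, so H_0 ≅ Z.
  H_1: rank ker ∂_1 − rank ∂_2 = (27 − 8) − 17 = 2, and the invariant factors of ∂_2 are all 1, so H_1 ≅ Z^2.
  H_2: rank ker ∂_2 − rank ∂_3 = (18 − 17) − 0 = 1, and there is no ∂_3, so H_2 ≅ Z.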